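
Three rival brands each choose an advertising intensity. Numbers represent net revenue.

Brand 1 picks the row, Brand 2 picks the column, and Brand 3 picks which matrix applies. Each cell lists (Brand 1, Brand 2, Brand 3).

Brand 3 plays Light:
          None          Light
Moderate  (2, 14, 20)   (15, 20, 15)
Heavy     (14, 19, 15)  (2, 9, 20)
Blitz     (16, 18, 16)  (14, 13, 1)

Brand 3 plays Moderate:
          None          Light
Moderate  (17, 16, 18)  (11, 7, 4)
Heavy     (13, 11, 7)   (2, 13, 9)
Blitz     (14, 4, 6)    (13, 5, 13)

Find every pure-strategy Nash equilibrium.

Pure-strategy Nash equilibria: (Moderate, Light, Light); (Blitz, None, Light); (Blitz, Light, Moderate)

Brand 1 against (None, Light): payoffs 2, 14, 16 → best response Blitz.
Brand 1 against (None, Moderate): payoffs 17, 13, 14 → best response Moderate.
Brand 1 against (Light, Light): payoffs 15, 2, 14 → best response Moderate.
Brand 1 against (Light, Moderate): payoffs 11, 2, 13 → best response Blitz.
Brand 2 against (Moderate, Light): payoffs 14, 20 → best response Light.
Brand 2 against (Moderate, Moderate): payoffs 16, 7 → best response None.
Brand 2 against (Heavy, Light): payoffs 19, 9 → best response None.
Brand 2 against (Heavy, Moderate): payoffs 11, 13 → best response Light.
Brand 2 against (Blitz, Light): payoffs 18, 13 → best response None.
Brand 2 against (Blitz, Moderate): payoffs 4, 5 → best response Light.
Brand 3 against (Moderate, None): payoffs 20, 18 → best response Light.
Brand 3 against (Moderate, Light): payoffs 15, 4 → best response Light.
Brand 3 against (Heavy, None): payoffs 15, 7 → best response Light.
Brand 3 against (Heavy, Light): payoffs 20, 9 → best response Light.
Brand 3 against (Blitz, None): payoffs 16, 6 → best response Light.
Brand 3 against (Blitz, Light): payoffs 1, 13 → best response Moderate.
Mutual best responses: (Moderate, Light, Light); (Blitz, None, Light); (Blitz, Light, Moderate).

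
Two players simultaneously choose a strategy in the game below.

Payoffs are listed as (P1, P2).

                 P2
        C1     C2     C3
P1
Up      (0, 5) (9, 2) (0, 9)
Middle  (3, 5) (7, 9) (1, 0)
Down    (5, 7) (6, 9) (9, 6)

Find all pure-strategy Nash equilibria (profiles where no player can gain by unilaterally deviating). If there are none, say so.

This game has no pure Nash equilibrium.

P1 against C1: payoffs 0, 3, 5 → best response Down.
P1 against C2: payoffs 9, 7, 6 → best response Up.
P1 against C3: payoffs 0, 1, 9 → best response Down.
P2 against Up: payoffs 5, 2, 9 → best response C3.
P2 against Middle: payoffs 5, 9, 0 → best response C2.
P2 against Down: payoffs 7, 9, 6 → best response C2.
No profile is a mutual best response for all players.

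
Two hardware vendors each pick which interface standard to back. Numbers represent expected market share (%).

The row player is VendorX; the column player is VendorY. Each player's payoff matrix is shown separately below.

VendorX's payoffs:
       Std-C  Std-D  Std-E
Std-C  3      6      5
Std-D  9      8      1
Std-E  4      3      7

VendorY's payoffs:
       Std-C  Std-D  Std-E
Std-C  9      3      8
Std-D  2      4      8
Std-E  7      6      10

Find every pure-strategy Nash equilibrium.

For each strategy profile, look for a profitable unilateral deviation.
(Std-C, Std-C): VendorX can switch to Std-D (3 → 9). Not NE.
(Std-C, Std-D): VendorX can switch to Std-D (6 → 8). Not NE.
(Std-C, Std-E): VendorX can switch to Std-E (5 → 7). Not NE.
(Std-D, Std-C): VendorY can switch to Std-D (2 → 4). Not NE.
(Std-D, Std-D): VendorY can switch to Std-E (4 → 8). Not NE.
(Std-D, Std-E): VendorX can switch to Std-C (1 → 5). Not NE.
(Std-E, Std-C): VendorX can switch to Std-D (4 → 9). Not NE.
(Std-E, Std-D): VendorX can switch to Std-C (3 → 6). Not NE.
(Std-E, Std-E): VendorX gets 7, best alternative 5; VendorY gets 10, best alternative 7. No profitable deviation — NE.

The unique pure-strategy Nash equilibrium is (Std-E, Std-E).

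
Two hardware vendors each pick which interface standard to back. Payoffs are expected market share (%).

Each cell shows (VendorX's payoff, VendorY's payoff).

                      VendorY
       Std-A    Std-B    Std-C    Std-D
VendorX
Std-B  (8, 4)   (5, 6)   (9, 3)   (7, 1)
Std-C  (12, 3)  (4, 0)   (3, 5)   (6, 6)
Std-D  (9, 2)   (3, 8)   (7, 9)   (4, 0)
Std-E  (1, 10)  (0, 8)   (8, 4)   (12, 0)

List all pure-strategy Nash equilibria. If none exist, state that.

VendorX against Std-A: payoffs 8, 12, 9, 1 → best response Std-C.
VendorX against Std-B: payoffs 5, 4, 3, 0 → best response Std-B.
VendorX against Std-C: payoffs 9, 3, 7, 8 → best response Std-B.
VendorX against Std-D: payoffs 7, 6, 4, 12 → best response Std-E.
VendorY against Std-B: payoffs 4, 6, 3, 1 → best response Std-B.
VendorY against Std-C: payoffs 3, 0, 5, 6 → best response Std-D.
VendorY against Std-D: payoffs 2, 8, 9, 0 → best response Std-C.
VendorY against Std-E: payoffs 10, 8, 4, 0 → best response Std-A.
Mutual best responses: (Std-B, Std-B).

Pure NE: (Std-B, Std-B)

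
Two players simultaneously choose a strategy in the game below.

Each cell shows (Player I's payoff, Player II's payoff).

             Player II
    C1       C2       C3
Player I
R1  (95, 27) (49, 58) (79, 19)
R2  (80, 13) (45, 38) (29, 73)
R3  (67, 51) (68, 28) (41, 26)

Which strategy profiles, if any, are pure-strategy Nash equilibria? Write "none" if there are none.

This game has no pure Nash equilibrium.

Player I against C1: payoffs 95, 80, 67 → best response R1.
Player I against C2: payoffs 49, 45, 68 → best response R3.
Player I against C3: payoffs 79, 29, 41 → best response R1.
Player II against R1: payoffs 27, 58, 19 → best response C2.
Player II against R2: payoffs 13, 38, 73 → best response C3.
Player II against R3: payoffs 51, 28, 26 → best response C1.
No profile is a mutual best response for all players.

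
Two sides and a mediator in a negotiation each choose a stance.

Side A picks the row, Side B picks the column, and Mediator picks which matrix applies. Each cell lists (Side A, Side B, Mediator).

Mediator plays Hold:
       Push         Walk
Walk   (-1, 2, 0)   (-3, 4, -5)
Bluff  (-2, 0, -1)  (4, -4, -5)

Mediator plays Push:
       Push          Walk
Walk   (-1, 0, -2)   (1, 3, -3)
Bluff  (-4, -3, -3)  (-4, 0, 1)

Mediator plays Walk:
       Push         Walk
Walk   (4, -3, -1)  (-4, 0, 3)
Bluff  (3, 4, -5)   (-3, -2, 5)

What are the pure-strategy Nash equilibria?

No pure-strategy Nash equilibrium.

Side A against (Push, Hold): payoffs -1, -2 → best response Walk.
Side A against (Push, Push): payoffs -1, -4 → best response Walk.
Side A against (Push, Walk): payoffs 4, 3 → best response Walk.
Side A against (Walk, Hold): payoffs -3, 4 → best response Bluff.
Side A against (Walk, Push): payoffs 1, -4 → best response Walk.
Side A against (Walk, Walk): payoffs -4, -3 → best response Bluff.
Side B against (Walk, Hold): payoffs 2, 4 → best response Walk.
Side B against (Walk, Push): payoffs 0, 3 → best response Walk.
Side B against (Walk, Walk): payoffs -3, 0 → best response Walk.
Side B against (Bluff, Hold): payoffs 0, -4 → best response Push.
Side B against (Bluff, Push): payoffs -3, 0 → best response Walk.
Side B against (Bluff, Walk): payoffs 4, -2 → best response Push.
Mediator against (Walk, Push): payoffs 0, -2, -1 → best response Hold.
Mediator against (Walk, Walk): payoffs -5, -3, 3 → best response Walk.
Mediator against (Bluff, Push): payoffs -1, -3, -5 → best response Hold.
Mediator against (Bluff, Walk): payoffs -5, 1, 5 → best response Walk.
No profile is a mutual best response for all players.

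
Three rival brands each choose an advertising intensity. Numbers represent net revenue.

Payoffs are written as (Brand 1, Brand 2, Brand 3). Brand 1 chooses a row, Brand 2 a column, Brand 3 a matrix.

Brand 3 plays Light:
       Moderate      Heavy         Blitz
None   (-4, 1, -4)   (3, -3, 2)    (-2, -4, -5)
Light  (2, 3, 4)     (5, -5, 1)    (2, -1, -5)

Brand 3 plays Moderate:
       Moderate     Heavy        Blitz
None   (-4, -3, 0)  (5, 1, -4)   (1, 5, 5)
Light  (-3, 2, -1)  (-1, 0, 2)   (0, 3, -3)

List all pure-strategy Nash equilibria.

(None, Moderate, Light): Brand 1 can switch to Light (-4 → 2). Not NE.
(None, Moderate, Moderate): Brand 1 can switch to Light (-4 → -3). Not NE.
(None, Heavy, Light): Brand 1 can switch to Light (3 → 5). Not NE.
(None, Heavy, Moderate): Brand 2 can switch to Blitz (1 → 5). Not NE.
(None, Blitz, Light): Brand 1 can switch to Light (-2 → 2). Not NE.
(None, Blitz, Moderate): Brand 1 gets 1, best alternative 0; Brand 2 gets 5, best alternative 1; Brand 3 gets 5, best alternative -5. No profitable deviation — NE.
(Light, Moderate, Light): Brand 1 gets 2, best alternative -4; Brand 2 gets 3, best alternative -1; Brand 3 gets 4, best alternative -1. No profitable deviation — NE.
(Light, Moderate, Moderate): Brand 2 can switch to Blitz (2 → 3). Not NE.
(Light, Heavy, Light): Brand 2 can switch to Moderate (-5 → 3). Not NE.
(Light, Heavy, Moderate): Brand 1 can switch to None (-1 → 5). Not NE.
(Light, Blitz, Light): Brand 2 can switch to Moderate (-1 → 3). Not NE.
(Light, Blitz, Moderate): Brand 1 can switch to None (0 → 1). Not NE.

The pure Nash equilibria are (None, Blitz, Moderate), (Light, Moderate, Light).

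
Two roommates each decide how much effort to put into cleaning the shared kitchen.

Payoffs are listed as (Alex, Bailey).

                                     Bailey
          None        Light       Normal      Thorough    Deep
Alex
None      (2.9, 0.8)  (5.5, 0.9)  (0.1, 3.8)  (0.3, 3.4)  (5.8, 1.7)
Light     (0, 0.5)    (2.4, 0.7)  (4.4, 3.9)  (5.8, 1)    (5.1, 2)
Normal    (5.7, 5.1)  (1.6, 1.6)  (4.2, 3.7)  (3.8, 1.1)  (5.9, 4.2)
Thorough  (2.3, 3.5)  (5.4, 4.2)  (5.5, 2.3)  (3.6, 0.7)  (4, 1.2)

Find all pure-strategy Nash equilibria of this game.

Alex against None: payoffs 2.9, 0, 5.7, 2.3 → best response Normal.
Alex against Light: payoffs 5.5, 2.4, 1.6, 5.4 → best response None.
Alex against Normal: payoffs 0.1, 4.4, 4.2, 5.5 → best response Thorough.
Alex against Thorough: payoffs 0.3, 5.8, 3.8, 3.6 → best response Light.
Alex against Deep: payoffs 5.8, 5.1, 5.9, 4 → best response Normal.
Bailey against None: payoffs 0.8, 0.9, 3.8, 3.4, 1.7 → best response Normal.
Bailey against Light: payoffs 0.5, 0.7, 3.9, 1, 2 → best response Normal.
Bailey against Normal: payoffs 5.1, 1.6, 3.7, 1.1, 4.2 → best response None.
Bailey against Thorough: payoffs 3.5, 4.2, 2.3, 0.7, 1.2 → best response Light.
Mutual best responses: (Normal, None).

(Normal, None)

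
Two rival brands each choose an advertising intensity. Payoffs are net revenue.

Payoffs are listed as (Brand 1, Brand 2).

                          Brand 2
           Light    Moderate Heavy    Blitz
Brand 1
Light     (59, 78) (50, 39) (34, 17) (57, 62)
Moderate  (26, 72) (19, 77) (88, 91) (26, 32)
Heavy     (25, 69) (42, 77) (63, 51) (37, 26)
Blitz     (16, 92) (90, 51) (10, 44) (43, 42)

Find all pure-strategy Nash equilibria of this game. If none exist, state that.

Check each profile: it is a Nash equilibrium iff no player can strictly gain by switching unilaterally.
(Light, Light): Brand 1 gets 59, best alternative 26; Brand 2 gets 78, best alternative 62. No profitable deviation — NE.
(Light, Moderate): Brand 1 can switch to Blitz (50 → 90). Not NE.
(Light, Heavy): Brand 1 can switch to Moderate (34 → 88). Not NE.
(Light, Blitz): Brand 2 can switch to Light (62 → 78). Not NE.
(Moderate, Light): Brand 1 can switch to Light (26 → 59). Not NE.
(Moderate, Moderate): Brand 1 can switch to Light (19 → 50). Not NE.
(Moderate, Heavy): Brand 1 gets 88, best alternative 63; Brand 2 gets 91, best alternative 77. No profitable deviation — NE.
(Moderate, Blitz): Brand 1 can switch to Light (26 → 57). Not NE.
(Heavy, Light): Brand 1 can switch to Light (25 → 59). Not NE.
(Heavy, Moderate): Brand 1 can switch to Light (42 → 50). Not NE.
(Heavy, Heavy): Brand 1 can switch to Moderate (63 → 88). Not NE.
(Heavy, Blitz): Brand 1 can switch to Light (37 → 57). Not NE.
(The remaining 4 profiles each have a profitable deviation by the same check.)

Pure-strategy Nash equilibria: (Light, Light) and (Moderate, Heavy)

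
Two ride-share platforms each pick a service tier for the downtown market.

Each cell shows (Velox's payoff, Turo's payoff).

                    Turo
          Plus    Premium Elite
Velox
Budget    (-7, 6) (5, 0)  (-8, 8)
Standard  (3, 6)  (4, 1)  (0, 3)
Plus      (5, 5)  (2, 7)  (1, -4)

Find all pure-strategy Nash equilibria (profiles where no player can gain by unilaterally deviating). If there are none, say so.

(Budget, Plus): Velox can switch to Standard (-7 → 3). Not NE.
(Budget, Premium): Turo can switch to Plus (0 → 6). Not NE.
(Budget, Elite): Velox can switch to Standard (-8 → 0). Not NE.
(Standard, Plus): Velox can switch to Plus (3 → 5). Not NE.
(Standard, Premium): Velox can switch to Budget (4 → 5). Not NE.
(Standard, Elite): Velox can switch to Plus (0 → 1). Not NE.
(The remaining 3 profiles each have a profitable deviation by the same check.)

none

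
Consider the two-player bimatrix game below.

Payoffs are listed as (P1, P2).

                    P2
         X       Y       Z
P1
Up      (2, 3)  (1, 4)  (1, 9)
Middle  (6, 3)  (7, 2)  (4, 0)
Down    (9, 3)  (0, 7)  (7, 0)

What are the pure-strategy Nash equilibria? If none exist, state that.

There is no pure-strategy Nash equilibrium.

P1 against X: payoffs 2, 6, 9 → best response Down.
P1 against Y: payoffs 1, 7, 0 → best response Middle.
P1 against Z: payoffs 1, 4, 7 → best response Down.
P2 against Up: payoffs 3, 4, 9 → best response Z.
P2 against Middle: payoffs 3, 2, 0 → best response X.
P2 against Down: payoffs 3, 7, 0 → best response Y.
No profile is a mutual best response for all players.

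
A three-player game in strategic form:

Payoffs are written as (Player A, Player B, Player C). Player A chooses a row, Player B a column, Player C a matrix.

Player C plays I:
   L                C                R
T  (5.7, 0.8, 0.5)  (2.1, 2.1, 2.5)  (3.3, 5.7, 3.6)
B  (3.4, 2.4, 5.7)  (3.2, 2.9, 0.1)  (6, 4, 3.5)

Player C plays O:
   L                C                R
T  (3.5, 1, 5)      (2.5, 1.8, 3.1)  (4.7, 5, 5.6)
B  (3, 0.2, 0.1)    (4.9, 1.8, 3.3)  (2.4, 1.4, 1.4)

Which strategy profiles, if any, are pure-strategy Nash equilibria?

The pure Nash equilibria are (T, R, O), (B, C, O), (B, R, I).

(T, L, I): Player B can switch to C (0.8 → 2.1). Not NE.
(T, L, O): Player B can switch to C (1 → 1.8). Not NE.
(T, C, I): Player A can switch to B (2.1 → 3.2). Not NE.
(T, C, O): Player A can switch to B (2.5 → 4.9). Not NE.
(T, R, I): Player A can switch to B (3.3 → 6). Not NE.
(T, R, O): Player A gets 4.7, best alternative 2.4; Player B gets 5, best alternative 1.8; Player C gets 5.6, best alternative 3.6. No profitable deviation — NE.
(B, L, I): Player A can switch to T (3.4 → 5.7). Not NE.
(B, L, O): Player A can switch to T (3 → 3.5). Not NE.
(B, C, I): Player B can switch to R (2.9 → 4). Not NE.
(B, C, O): Player A gets 4.9, best alternative 2.5; Player B gets 1.8, best alternative 1.4; Player C gets 3.3, best alternative 0.1. No profitable deviation — NE.
(B, R, I): Player A gets 6, best alternative 3.3; Player B gets 4, best alternative 2.9; Player C gets 3.5, best alternative 1.4. No profitable deviation — NE.
(B, R, O): Player A can switch to T (2.4 → 4.7). Not NE.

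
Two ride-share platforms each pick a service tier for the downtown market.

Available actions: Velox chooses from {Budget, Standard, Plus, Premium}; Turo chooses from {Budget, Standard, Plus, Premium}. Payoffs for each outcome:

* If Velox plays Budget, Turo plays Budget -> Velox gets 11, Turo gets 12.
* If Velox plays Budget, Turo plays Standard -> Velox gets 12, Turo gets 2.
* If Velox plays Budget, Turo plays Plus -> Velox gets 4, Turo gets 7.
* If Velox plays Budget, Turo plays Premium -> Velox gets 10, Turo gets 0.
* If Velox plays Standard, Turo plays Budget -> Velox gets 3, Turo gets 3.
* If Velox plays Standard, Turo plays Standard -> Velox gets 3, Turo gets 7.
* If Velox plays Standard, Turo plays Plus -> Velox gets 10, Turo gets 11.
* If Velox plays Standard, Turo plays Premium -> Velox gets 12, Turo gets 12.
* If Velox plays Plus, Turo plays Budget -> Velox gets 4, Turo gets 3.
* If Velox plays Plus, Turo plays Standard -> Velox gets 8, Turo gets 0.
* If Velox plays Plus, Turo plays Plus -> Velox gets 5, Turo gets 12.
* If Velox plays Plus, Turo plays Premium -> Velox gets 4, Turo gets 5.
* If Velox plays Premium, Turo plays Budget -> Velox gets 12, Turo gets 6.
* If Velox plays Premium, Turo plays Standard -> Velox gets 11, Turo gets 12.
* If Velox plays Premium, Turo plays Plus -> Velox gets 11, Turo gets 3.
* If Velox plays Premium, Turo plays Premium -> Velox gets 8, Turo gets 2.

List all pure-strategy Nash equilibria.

The unique pure-strategy Nash equilibrium is (Standard, Premium).

Velox against Budget: payoffs 11, 3, 4, 12 → best response Premium.
Velox against Standard: payoffs 12, 3, 8, 11 → best response Budget.
Velox against Plus: payoffs 4, 10, 5, 11 → best response Premium.
Velox against Premium: payoffs 10, 12, 4, 8 → best response Standard.
Turo against Budget: payoffs 12, 2, 7, 0 → best response Budget.
Turo against Standard: payoffs 3, 7, 11, 12 → best response Premium.
Turo against Plus: payoffs 3, 0, 12, 5 → best response Plus.
Turo against Premium: payoffs 6, 12, 3, 2 → best response Standard.
Mutual best responses: (Standard, Premium).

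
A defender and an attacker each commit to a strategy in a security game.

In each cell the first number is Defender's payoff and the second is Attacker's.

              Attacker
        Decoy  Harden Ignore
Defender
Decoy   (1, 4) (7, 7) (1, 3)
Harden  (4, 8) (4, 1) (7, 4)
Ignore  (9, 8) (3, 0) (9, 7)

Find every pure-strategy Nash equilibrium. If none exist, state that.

Mark each player's best response to every combination of opponents' strategies; a profile where every player is best-responding is a pure Nash equilibrium.
Defender against Decoy: payoffs 1, 4, 9 → best response Ignore.
Defender against Harden: payoffs 7, 4, 3 → best response Decoy.
Defender against Ignore: payoffs 1, 7, 9 → best response Ignore.
Attacker against Decoy: payoffs 4, 7, 3 → best response Harden.
Attacker against Harden: payoffs 8, 1, 4 → best response Decoy.
Attacker against Ignore: payoffs 8, 0, 7 → best response Decoy.
Mutual best responses: (Decoy, Harden); (Ignore, Decoy).

(Decoy, Harden) and (Ignore, Decoy)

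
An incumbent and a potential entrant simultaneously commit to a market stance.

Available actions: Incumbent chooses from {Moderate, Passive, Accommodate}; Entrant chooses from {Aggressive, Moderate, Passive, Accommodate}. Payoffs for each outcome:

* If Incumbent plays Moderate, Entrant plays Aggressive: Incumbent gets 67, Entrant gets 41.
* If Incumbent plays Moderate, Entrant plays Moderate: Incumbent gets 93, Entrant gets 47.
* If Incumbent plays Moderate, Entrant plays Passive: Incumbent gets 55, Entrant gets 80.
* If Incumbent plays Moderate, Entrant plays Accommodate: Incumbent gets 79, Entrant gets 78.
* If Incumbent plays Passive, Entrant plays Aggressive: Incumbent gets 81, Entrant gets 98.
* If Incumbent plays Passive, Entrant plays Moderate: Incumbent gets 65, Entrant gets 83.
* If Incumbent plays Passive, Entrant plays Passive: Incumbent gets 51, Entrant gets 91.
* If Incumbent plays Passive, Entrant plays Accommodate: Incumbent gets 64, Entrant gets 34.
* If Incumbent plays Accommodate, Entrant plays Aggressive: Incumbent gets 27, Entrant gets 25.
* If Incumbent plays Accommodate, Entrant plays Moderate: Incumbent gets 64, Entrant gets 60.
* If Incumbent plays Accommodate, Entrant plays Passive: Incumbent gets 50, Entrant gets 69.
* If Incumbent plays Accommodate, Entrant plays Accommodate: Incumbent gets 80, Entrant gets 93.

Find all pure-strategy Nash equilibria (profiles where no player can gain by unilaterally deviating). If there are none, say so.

(Moderate, Aggressive): Incumbent can switch to Passive (67 → 81). Not NE.
(Moderate, Moderate): Entrant can switch to Passive (47 → 80). Not NE.
(Moderate, Passive): Incumbent gets 55, best alternative 51; Entrant gets 80, best alternative 78. No profitable deviation — NE.
(Moderate, Accommodate): Incumbent can switch to Accommodate (79 → 80). Not NE.
(Passive, Aggressive): Incumbent gets 81, best alternative 67; Entrant gets 98, best alternative 91. No profitable deviation — NE.
(Passive, Moderate): Incumbent can switch to Moderate (65 → 93). Not NE.
(Passive, Passive): Incumbent can switch to Moderate (51 → 55). Not NE.
(Passive, Accommodate): Incumbent can switch to Moderate (64 → 79). Not NE.
(Accommodate, Aggressive): Incumbent can switch to Moderate (27 → 67). Not NE.
(Accommodate, Moderate): Incumbent can switch to Moderate (64 → 93). Not NE.
(Accommodate, Passive): Incumbent can switch to Moderate (50 → 55). Not NE.
(Accommodate, Accommodate): Incumbent gets 80, best alternative 79; Entrant gets 93, best alternative 69. No profitable deviation — NE.

Pure-strategy Nash equilibria: (Moderate, Passive); (Passive, Aggressive); (Accommodate, Accommodate)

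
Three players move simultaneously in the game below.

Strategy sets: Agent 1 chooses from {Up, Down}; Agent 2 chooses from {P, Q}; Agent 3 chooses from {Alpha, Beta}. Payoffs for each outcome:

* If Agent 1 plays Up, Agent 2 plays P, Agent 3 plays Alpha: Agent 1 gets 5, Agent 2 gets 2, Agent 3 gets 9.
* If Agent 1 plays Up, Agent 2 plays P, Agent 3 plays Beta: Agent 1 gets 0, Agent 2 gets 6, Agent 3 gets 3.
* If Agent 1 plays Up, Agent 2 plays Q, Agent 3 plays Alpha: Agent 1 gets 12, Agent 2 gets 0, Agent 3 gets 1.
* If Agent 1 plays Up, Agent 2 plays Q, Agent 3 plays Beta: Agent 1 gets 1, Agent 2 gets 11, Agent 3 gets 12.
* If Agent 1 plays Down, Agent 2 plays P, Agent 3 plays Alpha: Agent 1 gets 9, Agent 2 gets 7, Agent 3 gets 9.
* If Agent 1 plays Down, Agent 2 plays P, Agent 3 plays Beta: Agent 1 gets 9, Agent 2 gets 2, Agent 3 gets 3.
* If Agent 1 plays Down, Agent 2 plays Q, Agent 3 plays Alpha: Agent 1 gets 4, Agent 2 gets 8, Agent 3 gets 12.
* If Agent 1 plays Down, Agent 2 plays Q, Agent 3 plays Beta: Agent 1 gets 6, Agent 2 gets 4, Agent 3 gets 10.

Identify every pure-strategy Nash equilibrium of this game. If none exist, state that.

There is no pure-strategy Nash equilibrium.

(Up, P, Alpha): Agent 1 can switch to Down (5 → 9). Not NE.
(Up, P, Beta): Agent 1 can switch to Down (0 → 9). Not NE.
(Up, Q, Alpha): Agent 2 can switch to P (0 → 2). Not NE.
(Up, Q, Beta): Agent 1 can switch to Down (1 → 6). Not NE.
(Down, P, Alpha): Agent 2 can switch to Q (7 → 8). Not NE.
(Down, P, Beta): Agent 2 can switch to Q (2 → 4). Not NE.
(Down, Q, Alpha): Agent 1 can switch to Up (4 → 12). Not NE.
(Down, Q, Beta): Agent 3 can switch to Alpha (10 → 12). Not NE.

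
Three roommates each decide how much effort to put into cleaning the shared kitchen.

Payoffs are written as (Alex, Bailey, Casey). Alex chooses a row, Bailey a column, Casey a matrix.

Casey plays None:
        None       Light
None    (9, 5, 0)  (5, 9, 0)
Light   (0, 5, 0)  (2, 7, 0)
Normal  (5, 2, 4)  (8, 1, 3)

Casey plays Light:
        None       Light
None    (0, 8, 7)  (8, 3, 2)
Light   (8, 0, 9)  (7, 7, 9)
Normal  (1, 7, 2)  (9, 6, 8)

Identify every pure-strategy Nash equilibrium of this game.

(None, None, None): Bailey can switch to Light (5 → 9). Not NE.
(None, None, Light): Alex can switch to Light (0 → 8). Not NE.
(None, Light, None): Alex can switch to Normal (5 → 8). Not NE.
(None, Light, Light): Alex can switch to Normal (8 → 9). Not NE.
(Light, None, None): Alex can switch to None (0 → 9). Not NE.
(Light, None, Light): Bailey can switch to Light (0 → 7). Not NE.
(Light, Light, None): Alex can switch to None (2 → 5). Not NE.
(Light, Light, Light): Alex can switch to None (7 → 8). Not NE.
(Normal, None, None): Alex can switch to None (5 → 9). Not NE.
(Normal, None, Light): Alex can switch to Light (1 → 8). Not NE.
(Normal, Light, None): Bailey can switch to None (1 → 2). Not NE.
(Normal, Light, Light): Bailey can switch to None (6 → 7). Not NE.

This game has no pure Nash equilibrium.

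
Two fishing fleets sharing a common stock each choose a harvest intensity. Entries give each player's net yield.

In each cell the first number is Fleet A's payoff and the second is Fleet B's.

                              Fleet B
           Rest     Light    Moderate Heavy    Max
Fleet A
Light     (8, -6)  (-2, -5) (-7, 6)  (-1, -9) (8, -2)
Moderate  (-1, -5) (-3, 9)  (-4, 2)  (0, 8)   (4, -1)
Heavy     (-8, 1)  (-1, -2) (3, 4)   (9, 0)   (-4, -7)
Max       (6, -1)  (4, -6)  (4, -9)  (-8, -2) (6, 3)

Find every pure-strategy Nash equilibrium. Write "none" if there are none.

Fleet A against Rest: payoffs 8, -1, -8, 6 → best response Light.
Fleet A against Light: payoffs -2, -3, -1, 4 → best response Max.
Fleet A against Moderate: payoffs -7, -4, 3, 4 → best response Max.
Fleet A against Heavy: payoffs -1, 0, 9, -8 → best response Heavy.
Fleet A against Max: payoffs 8, 4, -4, 6 → best response Light.
Fleet B against Light: payoffs -6, -5, 6, -9, -2 → best response Moderate.
Fleet B against Moderate: payoffs -5, 9, 2, 8, -1 → best response Light.
Fleet B against Heavy: payoffs 1, -2, 4, 0, -7 → best response Moderate.
Fleet B against Max: payoffs -1, -6, -9, -2, 3 → best response Max.
No profile is a mutual best response for all players.

This game has no pure Nash equilibrium.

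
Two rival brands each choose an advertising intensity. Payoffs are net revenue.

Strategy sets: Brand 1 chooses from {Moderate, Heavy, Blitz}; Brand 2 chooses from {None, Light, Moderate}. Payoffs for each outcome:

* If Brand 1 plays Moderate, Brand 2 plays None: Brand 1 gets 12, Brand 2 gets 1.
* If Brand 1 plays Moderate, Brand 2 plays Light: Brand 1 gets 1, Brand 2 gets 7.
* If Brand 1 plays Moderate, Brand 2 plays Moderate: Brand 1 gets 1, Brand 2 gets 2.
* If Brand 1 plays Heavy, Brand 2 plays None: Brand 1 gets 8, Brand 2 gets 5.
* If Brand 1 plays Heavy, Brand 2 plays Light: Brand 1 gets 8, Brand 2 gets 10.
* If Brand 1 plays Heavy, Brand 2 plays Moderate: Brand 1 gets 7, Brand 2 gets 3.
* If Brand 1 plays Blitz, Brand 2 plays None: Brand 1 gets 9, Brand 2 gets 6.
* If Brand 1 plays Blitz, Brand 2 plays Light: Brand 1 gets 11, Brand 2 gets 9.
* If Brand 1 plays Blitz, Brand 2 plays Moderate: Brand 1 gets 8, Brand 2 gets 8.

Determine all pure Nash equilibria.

Brand 1 against None: payoffs 12, 8, 9 → best response Moderate.
Brand 1 against Light: payoffs 1, 8, 11 → best response Blitz.
Brand 1 against Moderate: payoffs 1, 7, 8 → best response Blitz.
Brand 2 against Moderate: payoffs 1, 7, 2 → best response Light.
Brand 2 against Heavy: payoffs 5, 10, 3 → best response Light.
Brand 2 against Blitz: payoffs 6, 9, 8 → best response Light.
Mutual best responses: (Blitz, Light).

(Blitz, Light)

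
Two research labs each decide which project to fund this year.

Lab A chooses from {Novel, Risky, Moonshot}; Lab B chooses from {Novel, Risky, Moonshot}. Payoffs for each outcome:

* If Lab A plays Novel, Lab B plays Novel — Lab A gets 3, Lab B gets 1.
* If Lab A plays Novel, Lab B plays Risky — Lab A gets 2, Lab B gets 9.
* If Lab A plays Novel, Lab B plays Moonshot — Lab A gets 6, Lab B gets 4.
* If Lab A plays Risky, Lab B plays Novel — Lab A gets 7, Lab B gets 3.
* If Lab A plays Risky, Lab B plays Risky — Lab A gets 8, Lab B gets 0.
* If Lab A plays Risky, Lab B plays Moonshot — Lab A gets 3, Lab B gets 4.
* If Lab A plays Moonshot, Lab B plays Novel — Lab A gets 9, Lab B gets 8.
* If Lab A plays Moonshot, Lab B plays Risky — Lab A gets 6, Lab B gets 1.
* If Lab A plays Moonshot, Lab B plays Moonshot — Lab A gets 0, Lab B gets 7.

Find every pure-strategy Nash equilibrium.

The unique pure-strategy Nash equilibrium is (Moonshot, Novel).

Mark each player's best response to every combination of opponents' strategies; a profile where every player is best-responding is a pure Nash equilibrium.
Lab A against Novel: payoffs 3, 7, 9 → best response Moonshot.
Lab A against Risky: payoffs 2, 8, 6 → best response Risky.
Lab A against Moonshot: payoffs 6, 3, 0 → best response Novel.
Lab B against Novel: payoffs 1, 9, 4 → best response Risky.
Lab B against Risky: payoffs 3, 0, 4 → best response Moonshot.
Lab B against Moonshot: payoffs 8, 1, 7 → best response Novel.
Mutual best responses: (Moonshot, Novel).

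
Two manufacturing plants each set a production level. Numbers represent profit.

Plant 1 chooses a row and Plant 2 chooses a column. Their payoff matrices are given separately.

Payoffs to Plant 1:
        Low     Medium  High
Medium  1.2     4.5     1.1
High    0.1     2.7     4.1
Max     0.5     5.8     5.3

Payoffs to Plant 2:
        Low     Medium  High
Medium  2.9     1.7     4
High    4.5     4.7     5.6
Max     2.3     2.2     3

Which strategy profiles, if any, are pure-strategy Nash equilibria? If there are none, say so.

Plant 1 against Low: payoffs 1.2, 0.1, 0.5 → best response Medium.
Plant 1 against Medium: payoffs 4.5, 2.7, 5.8 → best response Max.
Plant 1 against High: payoffs 1.1, 4.1, 5.3 → best response Max.
Plant 2 against Medium: payoffs 2.9, 1.7, 4 → best response High.
Plant 2 against High: payoffs 4.5, 4.7, 5.6 → best response High.
Plant 2 against Max: payoffs 2.3, 2.2, 3 → best response High.
Mutual best responses: (Max, High).

The unique pure-strategy Nash equilibrium is (Max, High).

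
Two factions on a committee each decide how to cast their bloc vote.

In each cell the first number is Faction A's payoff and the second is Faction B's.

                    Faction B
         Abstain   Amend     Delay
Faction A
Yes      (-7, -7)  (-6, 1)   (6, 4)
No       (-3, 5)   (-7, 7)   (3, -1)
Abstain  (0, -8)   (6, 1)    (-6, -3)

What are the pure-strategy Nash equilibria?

(Yes, Abstain): Faction A can switch to No (-7 → -3). Not NE.
(Yes, Amend): Faction A can switch to Abstain (-6 → 6). Not NE.
(Yes, Delay): Faction A gets 6, best alternative 3; Faction B gets 4, best alternative 1. No profitable deviation — NE.
(No, Abstain): Faction A can switch to Abstain (-3 → 0). Not NE.
(No, Amend): Faction A can switch to Yes (-7 → -6). Not NE.
(No, Delay): Faction A can switch to Yes (3 → 6). Not NE.
(Abstain, Abstain): Faction B can switch to Amend (-8 → 1). Not NE.
(Abstain, Amend): Faction A gets 6, best alternative -6; Faction B gets 1, best alternative -3. No profitable deviation — NE.
(The remaining 1 profile has a profitable deviation by the same check.)

The pure Nash equilibria are (Yes, Delay) and (Abstain, Amend).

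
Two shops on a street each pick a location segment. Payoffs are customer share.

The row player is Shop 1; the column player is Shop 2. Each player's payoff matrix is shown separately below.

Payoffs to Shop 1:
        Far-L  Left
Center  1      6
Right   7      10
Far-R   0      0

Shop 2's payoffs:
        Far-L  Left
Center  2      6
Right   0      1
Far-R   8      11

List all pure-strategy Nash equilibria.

Shop 1 against Far-L: payoffs 1, 7, 0 → best response Right.
Shop 1 against Left: payoffs 6, 10, 0 → best response Right.
Shop 2 against Center: payoffs 2, 6 → best response Left.
Shop 2 against Right: payoffs 0, 1 → best response Left.
Shop 2 against Far-R: payoffs 8, 11 → best response Left.
Mutual best responses: (Right, Left).

Pure NE: (Right, Left)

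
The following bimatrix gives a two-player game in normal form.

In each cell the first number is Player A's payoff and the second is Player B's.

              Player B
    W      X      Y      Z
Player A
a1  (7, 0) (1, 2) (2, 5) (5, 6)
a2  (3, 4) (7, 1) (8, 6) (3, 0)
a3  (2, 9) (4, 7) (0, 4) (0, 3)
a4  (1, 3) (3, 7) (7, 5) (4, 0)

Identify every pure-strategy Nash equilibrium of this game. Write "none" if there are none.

The pure Nash equilibria are (a1, Z), (a2, Y).

(a1, W): Player B can switch to X (0 → 2). Not NE.
(a1, X): Player A can switch to a2 (1 → 7). Not NE.
(a1, Y): Player A can switch to a2 (2 → 8). Not NE.
(a1, Z): Player A gets 5, best alternative 4; Player B gets 6, best alternative 5. No profitable deviation — NE.
(a2, W): Player A can switch to a1 (3 → 7). Not NE.
(a2, X): Player B can switch to W (1 → 4). Not NE.
(a2, Y): Player A gets 8, best alternative 7; Player B gets 6, best alternative 4. No profitable deviation — NE.
(a2, Z): Player A can switch to a1 (3 → 5). Not NE.
(a3, W): Player A can switch to a1 (2 → 7). Not NE.
(a3, X): Player A can switch to a2 (4 → 7). Not NE.
(a3, Y): Player A can switch to a1 (0 → 2). Not NE.
(a3, Z): Player A can switch to a1 (0 → 5). Not NE.
(a4, W): Player A can switch to a1 (1 → 7). Not NE.
(a4, X): Player A can switch to a2 (3 → 7). Not NE.
(The remaining 2 profiles each have a profitable deviation by the same check.)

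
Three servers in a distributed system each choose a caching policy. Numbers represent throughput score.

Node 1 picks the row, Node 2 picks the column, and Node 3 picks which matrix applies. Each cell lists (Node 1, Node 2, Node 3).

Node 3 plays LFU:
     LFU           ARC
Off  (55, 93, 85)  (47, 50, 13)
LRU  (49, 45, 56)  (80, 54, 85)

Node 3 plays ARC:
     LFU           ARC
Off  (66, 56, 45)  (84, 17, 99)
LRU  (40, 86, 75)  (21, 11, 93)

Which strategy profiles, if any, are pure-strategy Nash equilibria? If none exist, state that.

Pure NE: (Off, LFU, LFU)

For each player, find the best response to each opponent profile; mutual best responses are the pure NE.
Node 1 against (LFU, LFU): payoffs 55, 49 → best response Off.
Node 1 against (LFU, ARC): payoffs 66, 40 → best response Off.
Node 1 against (ARC, LFU): payoffs 47, 80 → best response LRU.
Node 1 against (ARC, ARC): payoffs 84, 21 → best response Off.
Node 2 against (Off, LFU): payoffs 93, 50 → best response LFU.
Node 2 against (Off, ARC): payoffs 56, 17 → best response LFU.
Node 2 against (LRU, LFU): payoffs 45, 54 → best response ARC.
Node 2 against (LRU, ARC): payoffs 86, 11 → best response LFU.
Node 3 against (Off, LFU): payoffs 85, 45 → best response LFU.
Node 3 against (Off, ARC): payoffs 13, 99 → best response ARC.
Node 3 against (LRU, LFU): payoffs 56, 75 → best response ARC.
Node 3 against (LRU, ARC): payoffs 85, 93 → best response ARC.
Mutual best responses: (Off, LFU, LFU).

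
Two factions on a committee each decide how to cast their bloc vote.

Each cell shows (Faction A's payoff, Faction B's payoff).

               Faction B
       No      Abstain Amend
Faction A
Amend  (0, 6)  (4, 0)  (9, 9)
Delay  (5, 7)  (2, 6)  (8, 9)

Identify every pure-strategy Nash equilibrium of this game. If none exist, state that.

Faction A against No: payoffs 0, 5 → best response Delay.
Faction A against Abstain: payoffs 4, 2 → best response Amend.
Faction A against Amend: payoffs 9, 8 → best response Amend.
Faction B against Amend: payoffs 6, 0, 9 → best response Amend.
Faction B against Delay: payoffs 7, 6, 9 → best response Amend.
Mutual best responses: (Amend, Amend).

The unique pure-strategy Nash equilibrium is (Amend, Amend).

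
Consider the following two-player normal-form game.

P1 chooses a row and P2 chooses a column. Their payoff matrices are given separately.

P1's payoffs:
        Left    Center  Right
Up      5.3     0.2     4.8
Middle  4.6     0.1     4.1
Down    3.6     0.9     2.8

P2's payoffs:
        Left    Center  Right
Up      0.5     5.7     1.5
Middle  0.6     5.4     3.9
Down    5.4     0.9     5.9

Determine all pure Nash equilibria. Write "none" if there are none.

(Up, Left): P2 can switch to Center (0.5 → 5.7). Not NE.
(Up, Center): P1 can switch to Down (0.2 → 0.9). Not NE.
(Up, Right): P2 can switch to Center (1.5 → 5.7). Not NE.
(Middle, Left): P1 can switch to Up (4.6 → 5.3). Not NE.
(Middle, Center): P1 can switch to Up (0.1 → 0.2). Not NE.
(Middle, Right): P1 can switch to Up (4.1 → 4.8). Not NE.
(Down, Left): P1 can switch to Up (3.6 → 5.3). Not NE.
(Down, Center): P2 can switch to Left (0.9 → 5.4). Not NE.
(Down, Right): P1 can switch to Up (2.8 → 4.8). Not NE.

none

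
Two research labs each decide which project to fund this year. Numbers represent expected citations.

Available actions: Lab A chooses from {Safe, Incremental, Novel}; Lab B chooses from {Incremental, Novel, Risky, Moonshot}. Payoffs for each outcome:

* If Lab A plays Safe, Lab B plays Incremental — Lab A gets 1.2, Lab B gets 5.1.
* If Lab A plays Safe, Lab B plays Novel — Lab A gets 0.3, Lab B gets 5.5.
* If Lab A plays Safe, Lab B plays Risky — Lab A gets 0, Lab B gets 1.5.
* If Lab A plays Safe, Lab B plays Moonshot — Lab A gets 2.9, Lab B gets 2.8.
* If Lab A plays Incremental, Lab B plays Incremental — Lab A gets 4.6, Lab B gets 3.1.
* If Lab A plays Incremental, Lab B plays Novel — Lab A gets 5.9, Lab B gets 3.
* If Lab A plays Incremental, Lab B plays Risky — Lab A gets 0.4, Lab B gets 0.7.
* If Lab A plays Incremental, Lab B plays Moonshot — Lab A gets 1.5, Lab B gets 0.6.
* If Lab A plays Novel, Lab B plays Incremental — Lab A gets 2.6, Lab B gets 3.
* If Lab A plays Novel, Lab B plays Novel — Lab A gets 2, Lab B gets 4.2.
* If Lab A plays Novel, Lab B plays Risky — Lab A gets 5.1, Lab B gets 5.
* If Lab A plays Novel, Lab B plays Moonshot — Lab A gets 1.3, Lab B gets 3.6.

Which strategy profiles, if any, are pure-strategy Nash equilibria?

(Safe, Incremental): Lab A can switch to Incremental (1.2 → 4.6). Not NE.
(Safe, Novel): Lab A can switch to Incremental (0.3 → 5.9). Not NE.
(Safe, Risky): Lab A can switch to Incremental (0 → 0.4). Not NE.
(Safe, Moonshot): Lab B can switch to Incremental (2.8 → 5.1). Not NE.
(Incremental, Incremental): Lab A gets 4.6, best alternative 2.6; Lab B gets 3.1, best alternative 3. No profitable deviation — NE.
(Incremental, Novel): Lab B can switch to Incremental (3 → 3.1). Not NE.
(Incremental, Risky): Lab A can switch to Novel (0.4 → 5.1). Not NE.
(Incremental, Moonshot): Lab A can switch to Safe (1.5 → 2.9). Not NE.
(Novel, Incremental): Lab A can switch to Incremental (2.6 → 4.6). Not NE.
(Novel, Novel): Lab A can switch to Incremental (2 → 5.9). Not NE.
(Novel, Risky): Lab A gets 5.1, best alternative 0.4; Lab B gets 5, best alternative 4.2. No profitable deviation — NE.
(Novel, Moonshot): Lab A can switch to Safe (1.3 → 2.9). Not NE.

Pure-strategy Nash equilibria: (Incremental, Incremental); (Novel, Risky)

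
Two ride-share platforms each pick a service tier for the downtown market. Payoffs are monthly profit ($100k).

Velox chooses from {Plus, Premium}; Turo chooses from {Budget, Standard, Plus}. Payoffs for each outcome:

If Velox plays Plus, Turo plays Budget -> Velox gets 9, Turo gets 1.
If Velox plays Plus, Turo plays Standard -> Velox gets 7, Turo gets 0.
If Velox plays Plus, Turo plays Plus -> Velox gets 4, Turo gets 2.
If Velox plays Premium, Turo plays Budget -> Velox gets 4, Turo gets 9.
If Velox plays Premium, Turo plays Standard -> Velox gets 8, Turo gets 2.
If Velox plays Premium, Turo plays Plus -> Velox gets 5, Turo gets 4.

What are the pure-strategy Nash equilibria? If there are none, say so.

There is no pure-strategy Nash equilibrium.

Check each profile: it is a Nash equilibrium iff no player can strictly gain by switching unilaterally.
(Plus, Budget): Turo can switch to Plus (1 → 2). Not NE.
(Plus, Standard): Velox can switch to Premium (7 → 8). Not NE.
(Plus, Plus): Velox can switch to Premium (4 → 5). Not NE.
(Premium, Budget): Velox can switch to Plus (4 → 9). Not NE.
(Premium, Standard): Turo can switch to Budget (2 → 9). Not NE.
(Premium, Plus): Turo can switch to Budget (4 → 9). Not NE.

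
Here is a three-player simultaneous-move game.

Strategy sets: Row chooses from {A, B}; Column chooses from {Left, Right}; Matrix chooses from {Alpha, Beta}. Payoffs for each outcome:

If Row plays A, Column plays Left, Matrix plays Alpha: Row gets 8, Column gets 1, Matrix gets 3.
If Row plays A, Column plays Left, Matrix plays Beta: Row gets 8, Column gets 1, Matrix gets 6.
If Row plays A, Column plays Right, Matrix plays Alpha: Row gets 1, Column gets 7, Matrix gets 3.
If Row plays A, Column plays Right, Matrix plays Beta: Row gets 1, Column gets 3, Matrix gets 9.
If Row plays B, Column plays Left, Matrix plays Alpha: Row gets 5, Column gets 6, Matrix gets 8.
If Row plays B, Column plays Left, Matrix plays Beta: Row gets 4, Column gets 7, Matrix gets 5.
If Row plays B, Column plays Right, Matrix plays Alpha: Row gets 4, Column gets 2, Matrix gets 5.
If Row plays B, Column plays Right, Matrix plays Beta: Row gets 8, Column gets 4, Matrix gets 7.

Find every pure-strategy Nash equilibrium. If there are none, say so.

This game has no pure Nash equilibrium.

(A, Left, Alpha): Column can switch to Right (1 → 7). Not NE.
(A, Left, Beta): Column can switch to Right (1 → 3). Not NE.
(A, Right, Alpha): Row can switch to B (1 → 4). Not NE.
(A, Right, Beta): Row can switch to B (1 → 8). Not NE.
(B, Left, Alpha): Row can switch to A (5 → 8). Not NE.
(B, Left, Beta): Row can switch to A (4 → 8). Not NE.
(The remaining 2 profiles each have a profitable deviation by the same check.)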